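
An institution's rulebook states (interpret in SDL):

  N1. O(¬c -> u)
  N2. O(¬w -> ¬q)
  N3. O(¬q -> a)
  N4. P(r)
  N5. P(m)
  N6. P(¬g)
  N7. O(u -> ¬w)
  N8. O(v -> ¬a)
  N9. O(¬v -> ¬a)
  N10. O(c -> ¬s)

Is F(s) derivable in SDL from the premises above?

Yes

By case analysis on v: premise 8 gives O(v -> ¬a) and premise 9 gives O(¬v -> ¬a), so O(¬a) either way.
Premise 3 is O(¬q -> a); contrapositively O(¬a -> q). Since O(¬a) holds, K gives O(q).
The contrapositive of premise 2 (O(¬w -> ¬q)) is O(q -> w), and O(q) is already established, so O(w).
The contrapositive of premise 7 (O(u -> ¬w)) is O(w -> ¬u), and O(w) is already established, so O(¬u).
Premise 1 is O(¬c -> u); contrapositively O(¬u -> c). Since O(¬u) holds, K gives O(c).
Applying K to premise 10 (O(c -> ¬s)) and O(c) yields O(¬s).
Premises 4, 5, 6 do not contribute to this derivation.
So O(¬s) holds, i.e. F(s). The claim follows.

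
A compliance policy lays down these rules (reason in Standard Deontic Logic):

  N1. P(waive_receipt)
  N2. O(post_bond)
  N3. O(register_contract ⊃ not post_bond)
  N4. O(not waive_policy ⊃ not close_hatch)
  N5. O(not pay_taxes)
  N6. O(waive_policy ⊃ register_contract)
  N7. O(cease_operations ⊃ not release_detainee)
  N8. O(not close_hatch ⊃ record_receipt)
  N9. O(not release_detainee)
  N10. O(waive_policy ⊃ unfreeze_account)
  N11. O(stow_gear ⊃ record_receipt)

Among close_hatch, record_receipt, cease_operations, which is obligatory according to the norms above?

record_receipt

Premise 2 states O(post_bond) outright.
The contrapositive of premise 3 (O(register_contract ⊃ not post_bond)) is O(post_bond ⊃ not register_contract), and O(post_bond) is already established, so O(not register_contract).
Premise 6, O(waive_policy ⊃ register_contract), contraposes to O(not register_contract ⊃ not waive_policy); with O(not register_contract) we get O(not waive_policy).
Applying K to premise 4 (O(not waive_policy ⊃ not close_hatch)) and O(not waive_policy) yields O(not close_hatch).
Premise 8 is O(not close_hatch ⊃ record_receipt); since O(not close_hatch), deontic closure gives O(record_receipt).
So O(record_receipt) holds — record_receipt is obligatory. None of the other listed options is made obligatory by any chain of premises.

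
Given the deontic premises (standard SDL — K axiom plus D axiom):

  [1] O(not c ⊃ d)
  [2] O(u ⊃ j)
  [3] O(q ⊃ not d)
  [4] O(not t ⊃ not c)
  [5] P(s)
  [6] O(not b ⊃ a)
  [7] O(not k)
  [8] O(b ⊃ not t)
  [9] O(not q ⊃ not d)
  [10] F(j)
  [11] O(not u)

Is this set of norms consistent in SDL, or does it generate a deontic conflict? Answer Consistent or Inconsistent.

Premise 2 is O(u ⊃ j), but O(u) is not derivable from the premises, so it does not yield O(j).
So O(j) is not derivable, and the apparent clash with O(not j) does not arise.
A world satisfying every obligation exists (e.g. a=true, b=false, c=true, d=false, j=false, k=false, q=false, s=false, t=true, u=false); no atom is both obligatory and forbidden, so the set is consistent.

Consistent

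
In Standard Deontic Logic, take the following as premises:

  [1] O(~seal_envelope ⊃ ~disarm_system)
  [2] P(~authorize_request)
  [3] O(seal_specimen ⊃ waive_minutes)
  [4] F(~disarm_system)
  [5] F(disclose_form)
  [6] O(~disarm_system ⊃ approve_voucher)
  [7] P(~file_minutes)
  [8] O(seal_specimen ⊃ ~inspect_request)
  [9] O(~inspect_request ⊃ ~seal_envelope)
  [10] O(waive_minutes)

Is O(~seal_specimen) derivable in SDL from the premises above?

Yes

Premise 4, F(~disarm_system), is equivalent to O(disarm_system).
The contrapositive of premise 1 (O(~seal_envelope ⊃ ~disarm_system)) is O(disarm_system ⊃ seal_envelope), and O(disarm_system) is already established, so O(seal_envelope).
Premise 9 is O(~inspect_request ⊃ ~seal_envelope); contrapositively O(seal_envelope ⊃ inspect_request). Since O(seal_envelope) holds, K gives O(inspect_request).
Premise 8 is O(seal_specimen ⊃ ~inspect_request); contrapositively O(inspect_request ⊃ ~seal_specimen). Since O(inspect_request) holds, K gives O(~seal_specimen).
Premises 2, 3, 5, 6, 7, 10 do not contribute to this derivation.
So O(~seal_specimen) follows.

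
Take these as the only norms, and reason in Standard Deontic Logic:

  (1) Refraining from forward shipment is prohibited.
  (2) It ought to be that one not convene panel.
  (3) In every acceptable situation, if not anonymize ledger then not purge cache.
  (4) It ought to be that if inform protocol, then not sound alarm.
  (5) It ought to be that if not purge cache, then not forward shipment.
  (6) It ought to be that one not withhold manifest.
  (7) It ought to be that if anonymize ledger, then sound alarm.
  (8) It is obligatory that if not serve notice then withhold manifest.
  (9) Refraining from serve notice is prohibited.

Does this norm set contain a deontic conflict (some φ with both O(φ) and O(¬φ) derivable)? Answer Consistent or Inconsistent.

Premise 8 is O(¬serve_notice → withhold_manifest), but O(¬serve_notice) is not derivable from the premises, so it does not yield O(withhold_manifest).
So O(withhold_manifest) is not derivable, and the apparent clash with O(¬withhold_manifest) does not arise.
A world satisfying every obligation exists (e.g. anonymize_ledger=true, convene_panel=false, forward_shipment=true, inform_protocol=false, purge_cache=true, serve_notice=true, sound_alarm=true, withhold_manifest=false); no atom is both obligatory and forbidden, so the set is consistent.

Consistent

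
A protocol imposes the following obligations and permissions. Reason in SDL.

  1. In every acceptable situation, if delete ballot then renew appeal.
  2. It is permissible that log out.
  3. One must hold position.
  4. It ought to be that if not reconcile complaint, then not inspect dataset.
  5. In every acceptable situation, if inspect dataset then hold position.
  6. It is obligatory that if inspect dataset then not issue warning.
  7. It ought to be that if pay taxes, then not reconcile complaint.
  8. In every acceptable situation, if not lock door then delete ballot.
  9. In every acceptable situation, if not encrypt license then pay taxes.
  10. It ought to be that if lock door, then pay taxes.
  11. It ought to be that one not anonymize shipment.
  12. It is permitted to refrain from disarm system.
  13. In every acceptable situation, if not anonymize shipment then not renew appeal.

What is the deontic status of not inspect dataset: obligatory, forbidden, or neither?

Obligatory

Premise 11 states O(¬anonymize_shipment) outright.
With premise 13, O(¬anonymize_shipment → ¬renew_appeal), the K-axiom yields O(¬renew_appeal).
The contrapositive of premise 1 (O(delete_ballot → renew_appeal)) is O(¬renew_appeal → ¬delete_ballot), and O(¬renew_appeal) is already established, so O(¬delete_ballot).
The contrapositive of premise 8 (O(¬lock_door → delete_ballot)) is O(¬delete_ballot → lock_door), and O(¬delete_ballot) is already established, so O(lock_door).
Premise 10 is O(lock_door → pay_taxes); since O(lock_door), deontic closure gives O(pay_taxes).
Applying K to premise 7 (O(pay_taxes → ¬reconcile_complaint)) and O(pay_taxes) yields O(¬reconcile_complaint).
Applying K to premise 4 (O(¬reconcile_complaint → ¬inspect_dataset)) and O(¬reconcile_complaint) yields O(¬inspect_dataset).
Premises 2, 3, 5, 6, 9, 12 do not contribute to this derivation.
Hence ¬inspect_dataset is obligatory.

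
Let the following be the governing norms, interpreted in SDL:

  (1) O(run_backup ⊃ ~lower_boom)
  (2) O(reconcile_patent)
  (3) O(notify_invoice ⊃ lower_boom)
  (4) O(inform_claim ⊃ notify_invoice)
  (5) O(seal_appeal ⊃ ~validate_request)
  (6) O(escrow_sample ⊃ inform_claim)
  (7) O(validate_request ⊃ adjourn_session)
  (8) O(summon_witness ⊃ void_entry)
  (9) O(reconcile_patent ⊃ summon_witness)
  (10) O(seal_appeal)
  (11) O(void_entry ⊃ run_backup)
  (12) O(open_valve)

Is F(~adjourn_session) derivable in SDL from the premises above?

Premise 7 is O(validate_request ⊃ adjourn_session), but O(validate_request) is not derivable from the premises, so it does not yield O(adjourn_session).
No other premise forces O(adjourn_session). An ideal world satisfying every premise can still have ~adjourn_session true, so F(~adjourn_session) is not derivable.

No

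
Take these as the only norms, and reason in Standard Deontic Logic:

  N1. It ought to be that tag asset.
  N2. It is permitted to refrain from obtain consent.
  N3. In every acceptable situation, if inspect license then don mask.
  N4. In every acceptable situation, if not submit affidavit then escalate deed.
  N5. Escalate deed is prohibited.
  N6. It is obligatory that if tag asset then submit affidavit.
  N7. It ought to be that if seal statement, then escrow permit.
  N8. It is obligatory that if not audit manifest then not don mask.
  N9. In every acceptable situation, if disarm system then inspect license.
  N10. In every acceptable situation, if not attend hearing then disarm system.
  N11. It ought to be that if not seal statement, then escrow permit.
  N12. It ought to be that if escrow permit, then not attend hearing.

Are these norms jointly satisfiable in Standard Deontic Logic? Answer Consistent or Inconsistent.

Premise 4 is O(¬submit_affidavit → escalate_deed), but O(¬submit_affidavit) is not derivable from the premises, so it does not yield O(escalate_deed).
So O(escalate_deed) is not derivable, and the apparent clash with O(¬escalate_deed) does not arise.
A world satisfying every obligation exists (e.g. attend_hearing=false, audit_manifest=true, disarm_system=true, don_mask=true, escalate_deed=false, escrow_permit=true, inspect_license=true, obtain_consent=false, seal_statement=false, submit_affidavit=true, tag_asset=true); no atom is both obligatory and forbidden, so the set is consistent.

Consistent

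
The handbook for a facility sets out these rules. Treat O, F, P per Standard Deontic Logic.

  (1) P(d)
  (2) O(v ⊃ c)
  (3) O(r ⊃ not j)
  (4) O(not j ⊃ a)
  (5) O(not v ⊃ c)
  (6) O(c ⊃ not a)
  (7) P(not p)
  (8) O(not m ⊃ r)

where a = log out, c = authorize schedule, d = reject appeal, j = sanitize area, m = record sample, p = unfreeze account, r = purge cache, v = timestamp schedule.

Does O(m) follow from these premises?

Yes

Premises 2 and 5 cover both cases: O(v ⊃ c) and O(not v ⊃ c). Since v ∨ not v is a tautology, O(c) follows.
With premise 6, O(c ⊃ not a), the K-axiom yields O(not a).
Premise 4 is O(not j ⊃ a); contrapositively O(not a ⊃ j). Since O(not a) holds, K gives O(j).
Premise 3, O(r ⊃ not j), contraposes to O(j ⊃ not r); with O(j) we get O(not r).
Premise 8 is O(not m ⊃ r); contrapositively O(not r ⊃ m). Since O(not r) holds, K gives O(m).
Premises 1, 7 do not contribute to this derivation.
So O(m) follows.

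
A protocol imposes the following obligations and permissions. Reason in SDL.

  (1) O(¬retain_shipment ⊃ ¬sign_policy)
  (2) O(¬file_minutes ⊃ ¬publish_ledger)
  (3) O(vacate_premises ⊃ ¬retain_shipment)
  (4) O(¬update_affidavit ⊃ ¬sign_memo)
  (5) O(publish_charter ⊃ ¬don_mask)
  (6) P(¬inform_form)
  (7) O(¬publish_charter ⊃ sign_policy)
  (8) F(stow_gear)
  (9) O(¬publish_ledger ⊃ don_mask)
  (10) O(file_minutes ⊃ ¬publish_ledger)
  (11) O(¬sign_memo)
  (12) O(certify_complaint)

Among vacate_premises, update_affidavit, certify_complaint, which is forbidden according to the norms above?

vacate_premises

By case analysis on ¬file_minutes: premise 2 gives O(¬file_minutes ⊃ ¬publish_ledger) and premise 10 gives O(file_minutes ⊃ ¬publish_ledger), so O(¬publish_ledger) either way.
Premise 9 is O(¬publish_ledger ⊃ don_mask); since O(¬publish_ledger), deontic closure gives O(don_mask).
The contrapositive of premise 5 (O(publish_charter ⊃ ¬don_mask)) is O(don_mask ⊃ ¬publish_charter), and O(don_mask) is already established, so O(¬publish_charter).
Premise 7 is O(¬publish_charter ⊃ sign_policy); since O(¬publish_charter), deontic closure gives O(sign_policy).
Premise 1 is O(¬retain_shipment ⊃ ¬sign_policy); contrapositively O(sign_policy ⊃ retain_shipment). Since O(sign_policy) holds, K gives O(retain_shipment).
Premise 3, O(vacate_premises ⊃ ¬retain_shipment), contraposes to O(retain_shipment ⊃ ¬vacate_premises); with O(retain_shipment) we get O(¬vacate_premises).
So O(¬vacate_premises) holds, i.e. vacate_premises is forbidden. None of the other listed options is forbidden under the premises.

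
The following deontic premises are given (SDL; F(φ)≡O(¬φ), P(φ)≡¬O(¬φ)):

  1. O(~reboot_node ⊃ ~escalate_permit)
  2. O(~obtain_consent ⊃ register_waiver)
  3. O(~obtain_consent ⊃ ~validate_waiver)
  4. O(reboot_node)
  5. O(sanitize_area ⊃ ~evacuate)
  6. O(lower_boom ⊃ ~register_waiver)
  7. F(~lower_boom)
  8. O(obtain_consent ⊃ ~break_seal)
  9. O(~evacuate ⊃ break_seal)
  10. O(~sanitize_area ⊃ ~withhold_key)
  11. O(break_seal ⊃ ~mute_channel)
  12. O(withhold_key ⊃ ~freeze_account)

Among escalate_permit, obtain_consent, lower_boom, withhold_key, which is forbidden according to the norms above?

withhold_key

Premise 7, F(~lower_boom), is equivalent to O(lower_boom).
From O(lower_boom) and premise 6, O(lower_boom ⊃ ~register_waiver), we obtain O(~register_waiver).
Premise 2 is O(~obtain_consent ⊃ register_waiver); contrapositively O(~register_waiver ⊃ obtain_consent). Since O(~register_waiver) holds, K gives O(obtain_consent).
Premise 8 is O(obtain_consent ⊃ ~break_seal); since O(obtain_consent), deontic closure gives O(~break_seal).
Premise 9 is O(~evacuate ⊃ break_seal); contrapositively O(~break_seal ⊃ evacuate). Since O(~break_seal) holds, K gives O(evacuate).
Premise 5 is O(sanitize_area ⊃ ~evacuate); contrapositively O(evacuate ⊃ ~sanitize_area). Since O(evacuate) holds, K gives O(~sanitize_area).
From O(~sanitize_area) and premise 10, O(~sanitize_area ⊃ ~withhold_key), we obtain O(~withhold_key).
So O(~withhold_key) holds, i.e. withhold_key is forbidden. None of the other listed options is forbidden under the premises.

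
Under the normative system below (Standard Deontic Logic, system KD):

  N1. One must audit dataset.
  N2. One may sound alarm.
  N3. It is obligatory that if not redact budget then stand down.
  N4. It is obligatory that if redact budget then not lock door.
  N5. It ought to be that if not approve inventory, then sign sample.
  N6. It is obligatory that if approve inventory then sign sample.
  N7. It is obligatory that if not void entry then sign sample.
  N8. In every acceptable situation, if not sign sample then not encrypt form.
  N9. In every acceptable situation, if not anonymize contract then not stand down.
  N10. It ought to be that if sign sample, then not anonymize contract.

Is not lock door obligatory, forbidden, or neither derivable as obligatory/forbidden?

Obligatory

By case analysis on ¬approve_inventory: premise 5 gives O(¬approve_inventory → sign_sample) and premise 6 gives O(approve_inventory → sign_sample), so O(sign_sample) either way.
Applying K to premise 10 (O(sign_sample → ¬anonymize_contract)) and O(sign_sample) yields O(¬anonymize_contract).
Premise 9 is O(¬anonymize_contract → ¬stand_down); since O(¬anonymize_contract), deontic closure gives O(¬stand_down).
Premise 3 is O(¬redact_budget → stand_down); contrapositively O(¬stand_down → redact_budget). Since O(¬stand_down) holds, K gives O(redact_budget).
From O(redact_budget) and premise 4, O(redact_budget → ¬lock_door), we obtain O(¬lock_door).
Premises 1, 2, 7, 8 do not contribute to this derivation.
Hence ¬lock_door is obligatory.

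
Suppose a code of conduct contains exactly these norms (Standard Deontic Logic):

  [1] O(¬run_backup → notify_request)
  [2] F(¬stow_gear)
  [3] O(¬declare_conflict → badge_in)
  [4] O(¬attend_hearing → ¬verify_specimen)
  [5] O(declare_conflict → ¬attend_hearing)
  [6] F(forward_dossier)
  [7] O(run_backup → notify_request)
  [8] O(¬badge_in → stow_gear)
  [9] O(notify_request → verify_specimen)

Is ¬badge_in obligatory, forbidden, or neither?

Premises 1 and 7 are O(¬run_backup → notify_request) and O(run_backup → notify_request); every ideal world satisfies ¬run_backup or run_backup, so in either case notify_request holds — hence O(notify_request).
Applying K to premise 9 (O(notify_request → verify_specimen)) and O(notify_request) yields O(verify_specimen).
Premise 4, O(¬attend_hearing → ¬verify_specimen), contraposes to O(verify_specimen → attend_hearing); with O(verify_specimen) we get O(attend_hearing).
Premise 5, O(declare_conflict → ¬attend_hearing), contraposes to O(attend_hearing → ¬declare_conflict); with O(attend_hearing) we get O(¬declare_conflict).
Applying K to premise 3 (O(¬declare_conflict → badge_in)) and O(¬declare_conflict) yields O(badge_in).
Premises 2, 6, 8 do not contribute to this derivation.
Thus O(badge_in), which is F(¬badge_in): ¬badge_in is forbidden.

Forbidden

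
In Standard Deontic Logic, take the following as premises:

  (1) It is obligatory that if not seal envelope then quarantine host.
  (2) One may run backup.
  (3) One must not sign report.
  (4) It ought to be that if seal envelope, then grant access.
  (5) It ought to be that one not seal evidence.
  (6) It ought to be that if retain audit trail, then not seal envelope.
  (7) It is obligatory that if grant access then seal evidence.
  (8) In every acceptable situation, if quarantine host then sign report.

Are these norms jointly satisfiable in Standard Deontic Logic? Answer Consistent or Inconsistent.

Inconsistent

From premise 5 we have O(¬seal_evidence).
Premise 7, O(grant_access → seal_evidence), contraposes to O(¬seal_evidence → ¬grant_access); with O(¬seal_evidence) we get O(¬grant_access).
Premise 4, O(seal_envelope → grant_access), contraposes to O(¬grant_access → ¬seal_envelope); with O(¬grant_access) we get O(¬seal_envelope).
Applying K to premise 1 (O(¬seal_envelope → quarantine_host)) and O(¬seal_envelope) yields O(quarantine_host).
Applying K to premise 8 (O(quarantine_host → sign_report)) and O(quarantine_host) yields O(sign_report).
Yet premise 3 is F(sign_report), i.e. O(¬sign_report).
We now have both O(sign_report) and O(¬sign_report) — sign_report is simultaneously obligatory and forbidden, violating the D-axiom.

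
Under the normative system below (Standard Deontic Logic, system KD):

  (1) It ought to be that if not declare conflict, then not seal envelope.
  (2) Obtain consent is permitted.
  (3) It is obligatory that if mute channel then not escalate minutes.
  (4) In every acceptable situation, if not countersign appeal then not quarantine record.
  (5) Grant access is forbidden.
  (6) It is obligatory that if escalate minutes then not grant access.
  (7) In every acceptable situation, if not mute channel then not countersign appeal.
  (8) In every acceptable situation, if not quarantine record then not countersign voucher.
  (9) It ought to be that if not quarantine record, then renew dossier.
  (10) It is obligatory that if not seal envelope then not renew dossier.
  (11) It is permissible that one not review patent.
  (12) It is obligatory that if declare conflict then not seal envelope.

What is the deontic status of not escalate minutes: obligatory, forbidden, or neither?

Premises 12 and 1 cover both cases: O(declare_conflict → ¬seal_envelope) and O(¬declare_conflict → ¬seal_envelope). Since declare_conflict ∨ ¬declare_conflict is a tautology, O(¬seal_envelope) follows.
With premise 10, O(¬seal_envelope → ¬renew_dossier), the K-axiom yields O(¬renew_dossier).
The contrapositive of premise 9 (O(¬quarantine_record → renew_dossier)) is O(¬renew_dossier → quarantine_record), and O(¬renew_dossier) is already established, so O(quarantine_record).
The contrapositive of premise 4 (O(¬countersign_appeal → ¬quarantine_record)) is O(quarantine_record → countersign_appeal), and O(quarantine_record) is already established, so O(countersign_appeal).
Premise 7 is O(¬mute_channel → ¬countersign_appeal); contrapositively O(countersign_appeal → mute_channel). Since O(countersign_appeal) holds, K gives O(mute_channel).
Applying K to premise 3 (O(mute_channel → ¬escalate_minutes)) and O(mute_channel) yields O(¬escalate_minutes).
Premises 2, 5, 6, 8, 11 do not contribute to this derivation.
Hence ¬escalate_minutes is obligatory.

Obligatory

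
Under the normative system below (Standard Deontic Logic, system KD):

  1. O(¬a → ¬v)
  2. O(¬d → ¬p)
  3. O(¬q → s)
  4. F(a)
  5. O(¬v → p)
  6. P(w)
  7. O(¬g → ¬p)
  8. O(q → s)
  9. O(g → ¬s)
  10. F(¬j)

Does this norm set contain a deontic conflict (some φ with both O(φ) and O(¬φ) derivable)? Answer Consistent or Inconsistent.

Inconsistent

Premises 8 and 3 cover both cases: O(q → s) and O(¬q → s). Since q ∨ ¬q is a tautology, O(s) follows.
Premise 9, O(g → ¬s), contraposes to O(s → ¬g); with O(s) we get O(¬g).
Applying K to premise 7 (O(¬g → ¬p)) and O(¬g) yields O(¬p).
The contrapositive of premise 5 (O(¬v → p)) is O(¬p → v), and O(¬p) is already established, so O(v).
Premise 1, O(¬a → ¬v), contraposes to O(v → a); with O(v) we get O(a).
Yet premise 4 is F(a), i.e. O(¬a).
We now have both O(a) and O(¬a) — a is simultaneously obligatory and forbidden, violating the D-axiom.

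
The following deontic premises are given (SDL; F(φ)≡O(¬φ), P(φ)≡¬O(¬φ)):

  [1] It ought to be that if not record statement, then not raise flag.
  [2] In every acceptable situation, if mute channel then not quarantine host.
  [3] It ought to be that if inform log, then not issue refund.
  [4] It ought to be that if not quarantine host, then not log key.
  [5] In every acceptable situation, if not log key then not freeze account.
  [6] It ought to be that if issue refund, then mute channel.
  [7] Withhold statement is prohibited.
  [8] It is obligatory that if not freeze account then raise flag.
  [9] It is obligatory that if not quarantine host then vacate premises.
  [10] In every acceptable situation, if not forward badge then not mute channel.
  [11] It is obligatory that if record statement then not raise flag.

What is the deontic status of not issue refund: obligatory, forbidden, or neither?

Obligatory

By case analysis on ¬record_statement: premise 1 gives O(¬record_statement → ¬raise_flag) and premise 11 gives O(record_statement → ¬raise_flag), so O(¬raise_flag) either way.
The contrapositive of premise 8 (O(¬freeze_account → raise_flag)) is O(¬raise_flag → freeze_account), and O(¬raise_flag) is already established, so O(freeze_account).
Premise 5, O(¬log_key → ¬freeze_account), contraposes to O(freeze_account → log_key); with O(freeze_account) we get O(log_key).
The contrapositive of premise 4 (O(¬quarantine_host → ¬log_key)) is O(log_key → quarantine_host), and O(log_key) is already established, so O(quarantine_host).
Premise 2, O(mute_channel → ¬quarantine_host), contraposes to O(quarantine_host → ¬mute_channel); with O(quarantine_host) we get O(¬mute_channel).
Premise 6 is O(issue_refund → mute_channel); contrapositively O(¬mute_channel → ¬issue_refund). Since O(¬mute_channel) holds, K gives O(¬issue_refund).
Premises 3, 7, 9, 10 do not contribute to this derivation.
Hence ¬issue_refund is obligatory.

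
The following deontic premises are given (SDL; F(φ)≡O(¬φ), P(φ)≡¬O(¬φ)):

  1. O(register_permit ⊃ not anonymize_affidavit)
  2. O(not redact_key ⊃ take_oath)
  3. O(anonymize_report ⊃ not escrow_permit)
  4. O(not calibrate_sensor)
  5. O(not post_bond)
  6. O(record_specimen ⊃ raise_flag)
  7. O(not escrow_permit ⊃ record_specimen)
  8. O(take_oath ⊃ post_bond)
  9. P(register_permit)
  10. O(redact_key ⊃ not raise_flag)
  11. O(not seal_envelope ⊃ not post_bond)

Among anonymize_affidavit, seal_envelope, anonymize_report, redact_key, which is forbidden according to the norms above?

Premise 5 states O(not post_bond) outright.
Premise 8, O(take_oath ⊃ post_bond), contraposes to O(not post_bond ⊃ not take_oath); with O(not post_bond) we get O(not take_oath).
Premise 2, O(not redact_key ⊃ take_oath), contraposes to O(not take_oath ⊃ redact_key); with O(not take_oath) we get O(redact_key).
Premise 10 is O(redact_key ⊃ not raise_flag); since O(redact_key), deontic closure gives O(not raise_flag).
Premise 6, O(record_specimen ⊃ raise_flag), contraposes to O(not raise_flag ⊃ not record_specimen); with O(not raise_flag) we get O(not record_specimen).
The contrapositive of premise 7 (O(not escrow_permit ⊃ record_specimen)) is O(not record_specimen ⊃ escrow_permit), and O(not record_specimen) is already established, so O(escrow_permit).
Premise 3, O(anonymize_report ⊃ not escrow_permit), contraposes to O(escrow_permit ⊃ not anonymize_report); with O(escrow_permit) we get O(not anonymize_report).
So O(not anonymize_report) holds, i.e. anonymize_report is forbidden. None of the other listed options is forbidden under the premises.

anonymize_report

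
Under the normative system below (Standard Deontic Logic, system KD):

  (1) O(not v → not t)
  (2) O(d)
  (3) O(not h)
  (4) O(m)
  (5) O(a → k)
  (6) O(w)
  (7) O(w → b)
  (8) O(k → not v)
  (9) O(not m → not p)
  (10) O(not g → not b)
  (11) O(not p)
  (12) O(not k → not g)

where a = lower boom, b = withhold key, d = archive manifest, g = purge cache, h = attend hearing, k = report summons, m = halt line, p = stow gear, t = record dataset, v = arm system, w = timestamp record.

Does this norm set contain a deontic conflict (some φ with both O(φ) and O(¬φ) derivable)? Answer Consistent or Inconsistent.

Consistent

Premise 9 is O(not m → not p); even if O(not p) held, inferring O(not m) would be affirming the consequent — invalid.
So O(not m) is not derivable, and the apparent clash with O(m) does not arise.
A world satisfying every obligation exists (e.g. a=false, b=true, d=true, g=true, h=false, k=true, m=true, p=false, t=false, v=false, w=true); no atom is both obligatory and forbidden, so the set is consistent.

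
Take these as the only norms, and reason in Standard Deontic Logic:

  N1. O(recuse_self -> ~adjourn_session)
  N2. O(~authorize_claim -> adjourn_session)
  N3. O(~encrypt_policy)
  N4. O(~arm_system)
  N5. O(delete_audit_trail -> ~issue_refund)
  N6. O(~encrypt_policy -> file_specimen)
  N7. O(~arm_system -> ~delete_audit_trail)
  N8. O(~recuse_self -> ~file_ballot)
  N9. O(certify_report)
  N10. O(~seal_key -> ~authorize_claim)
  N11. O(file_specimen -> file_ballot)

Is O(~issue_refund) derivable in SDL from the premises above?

Premise 5 is O(delete_audit_trail -> ~issue_refund), but O(delete_audit_trail) is not derivable from the premises, so it does not yield O(~issue_refund).
No other premise forces O(~issue_refund). An ideal world satisfying every premise can still have ~issue_refund false, so O(~issue_refund) is not derivable.

No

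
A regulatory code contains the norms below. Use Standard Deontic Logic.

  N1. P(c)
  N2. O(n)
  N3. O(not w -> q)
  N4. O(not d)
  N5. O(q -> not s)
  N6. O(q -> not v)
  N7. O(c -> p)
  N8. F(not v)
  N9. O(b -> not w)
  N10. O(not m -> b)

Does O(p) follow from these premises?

Premise 7 is O(c -> p), but O(c) is not derivable from the premises (the permission P(c) asserts only not O(not c), not O(c)), so it does not yield O(p).
No other premise forces O(p). An ideal world satisfying every premise can still have p false, so O(p) is not derivable.

No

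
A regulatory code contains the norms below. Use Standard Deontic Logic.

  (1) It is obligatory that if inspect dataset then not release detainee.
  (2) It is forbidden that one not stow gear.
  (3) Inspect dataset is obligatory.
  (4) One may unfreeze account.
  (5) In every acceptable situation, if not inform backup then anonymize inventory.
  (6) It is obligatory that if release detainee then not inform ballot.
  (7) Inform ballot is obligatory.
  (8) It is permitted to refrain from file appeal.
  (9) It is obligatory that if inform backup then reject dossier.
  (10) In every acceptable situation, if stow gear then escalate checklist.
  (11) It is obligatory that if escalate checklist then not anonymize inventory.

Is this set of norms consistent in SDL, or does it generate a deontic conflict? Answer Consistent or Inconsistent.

Premise 6 is O(release_detainee → ¬inform_ballot), but O(release_detainee) is not derivable from the premises, so it does not yield O(¬inform_ballot).
So O(¬inform_ballot) is not derivable, and the apparent clash with O(inform_ballot) does not arise.
A world satisfying every obligation exists (e.g. anonymize_inventory=false, escalate_checklist=true, file_appeal=false, inform_backup=true, inform_ballot=true, inspect_dataset=true, reject_dossier=true, release_detainee=false, stow_gear=true, unfreeze_account=false); no atom is both obligatory and forbidden, so the set is consistent.

Consistent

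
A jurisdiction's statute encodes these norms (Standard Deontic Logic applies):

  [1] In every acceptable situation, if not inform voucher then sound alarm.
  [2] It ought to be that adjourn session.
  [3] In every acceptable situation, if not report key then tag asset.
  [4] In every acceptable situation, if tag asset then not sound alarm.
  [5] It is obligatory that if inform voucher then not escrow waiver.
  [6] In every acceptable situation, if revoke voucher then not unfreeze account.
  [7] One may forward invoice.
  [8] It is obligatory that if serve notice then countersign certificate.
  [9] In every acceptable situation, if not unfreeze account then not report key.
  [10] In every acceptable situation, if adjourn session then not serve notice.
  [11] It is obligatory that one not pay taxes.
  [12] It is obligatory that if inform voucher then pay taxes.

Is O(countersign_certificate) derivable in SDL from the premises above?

No

Premise 8 is O(serve_notice → countersign_certificate), but O(serve_notice) is not derivable from the premises, so it does not yield O(countersign_certificate).
No other premise forces O(countersign_certificate). An ideal world satisfying every premise can still have countersign_certificate false, so O(countersign_certificate) is not derivable.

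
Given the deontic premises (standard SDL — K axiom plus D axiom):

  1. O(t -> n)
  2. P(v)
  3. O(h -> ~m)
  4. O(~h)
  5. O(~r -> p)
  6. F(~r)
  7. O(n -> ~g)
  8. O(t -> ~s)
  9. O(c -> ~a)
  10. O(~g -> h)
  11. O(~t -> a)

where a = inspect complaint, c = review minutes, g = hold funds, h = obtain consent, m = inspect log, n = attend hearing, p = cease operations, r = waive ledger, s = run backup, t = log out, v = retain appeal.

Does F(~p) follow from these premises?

No

Premise 5 is O(~r -> p), but O(~r) is not derivable from the premises, so it does not yield O(p).
No other premise forces O(p). An ideal world satisfying every premise can still have ~p true, so F(~p) is not derivable.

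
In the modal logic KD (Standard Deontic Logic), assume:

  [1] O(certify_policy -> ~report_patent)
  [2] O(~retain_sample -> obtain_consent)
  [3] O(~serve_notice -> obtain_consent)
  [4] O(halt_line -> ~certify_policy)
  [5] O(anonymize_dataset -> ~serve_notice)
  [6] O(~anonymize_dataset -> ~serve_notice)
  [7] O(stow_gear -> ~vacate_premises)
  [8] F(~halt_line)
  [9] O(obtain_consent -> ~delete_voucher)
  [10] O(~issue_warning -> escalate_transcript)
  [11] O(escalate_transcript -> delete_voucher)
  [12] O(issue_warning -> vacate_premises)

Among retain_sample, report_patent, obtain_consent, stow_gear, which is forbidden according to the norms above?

stow_gear

Premises 6 and 5 are O(~anonymize_dataset -> ~serve_notice) and O(anonymize_dataset -> ~serve_notice); every ideal world satisfies ~anonymize_dataset or anonymize_dataset, so in either case ~serve_notice holds — hence O(~serve_notice).
With premise 3, O(~serve_notice -> obtain_consent), the K-axiom yields O(obtain_consent).
Premise 9 is O(obtain_consent -> ~delete_voucher); since O(obtain_consent), deontic closure gives O(~delete_voucher).
The contrapositive of premise 11 (O(escalate_transcript -> delete_voucher)) is O(~delete_voucher -> ~escalate_transcript), and O(~delete_voucher) is already established, so O(~escalate_transcript).
The contrapositive of premise 10 (O(~issue_warning -> escalate_transcript)) is O(~escalate_transcript -> issue_warning), and O(~escalate_transcript) is already established, so O(issue_warning).
With premise 12, O(issue_warning -> vacate_premises), the K-axiom yields O(vacate_premises).
Premise 7, O(stow_gear -> ~vacate_premises), contraposes to O(vacate_premises -> ~stow_gear); with O(vacate_premises) we get O(~stow_gear).
So O(~stow_gear) holds, i.e. stow_gear is forbidden. None of the other listed options is forbidden under the premises.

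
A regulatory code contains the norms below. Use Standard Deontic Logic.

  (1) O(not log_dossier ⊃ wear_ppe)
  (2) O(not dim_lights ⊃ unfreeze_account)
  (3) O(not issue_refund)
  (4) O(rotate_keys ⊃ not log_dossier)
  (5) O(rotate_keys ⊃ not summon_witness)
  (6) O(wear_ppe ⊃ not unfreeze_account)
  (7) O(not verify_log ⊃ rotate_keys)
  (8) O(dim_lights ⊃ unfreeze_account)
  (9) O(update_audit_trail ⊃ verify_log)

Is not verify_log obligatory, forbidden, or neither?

Premises 8 and 2 are O(dim_lights ⊃ unfreeze_account) and O(not dim_lights ⊃ unfreeze_account); every ideal world satisfies dim_lights or not dim_lights, so in either case unfreeze_account holds — hence O(unfreeze_account).
Premise 6, O(wear_ppe ⊃ not unfreeze_account), contraposes to O(unfreeze_account ⊃ not wear_ppe); with O(unfreeze_account) we get O(not wear_ppe).
Premise 1 is O(not log_dossier ⊃ wear_ppe); contrapositively O(not wear_ppe ⊃ log_dossier). Since O(not wear_ppe) holds, K gives O(log_dossier).
The contrapositive of premise 4 (O(rotate_keys ⊃ not log_dossier)) is O(log_dossier ⊃ not rotate_keys), and O(log_dossier) is already established, so O(not rotate_keys).
The contrapositive of premise 7 (O(not verify_log ⊃ rotate_keys)) is O(not rotate_keys ⊃ verify_log), and O(not rotate_keys) is already established, so O(verify_log).
Premises 3, 5, 9 do not contribute to this derivation.
Thus O(verify_log), which is F(not verify_log): not verify_log is forbidden.

Forbidden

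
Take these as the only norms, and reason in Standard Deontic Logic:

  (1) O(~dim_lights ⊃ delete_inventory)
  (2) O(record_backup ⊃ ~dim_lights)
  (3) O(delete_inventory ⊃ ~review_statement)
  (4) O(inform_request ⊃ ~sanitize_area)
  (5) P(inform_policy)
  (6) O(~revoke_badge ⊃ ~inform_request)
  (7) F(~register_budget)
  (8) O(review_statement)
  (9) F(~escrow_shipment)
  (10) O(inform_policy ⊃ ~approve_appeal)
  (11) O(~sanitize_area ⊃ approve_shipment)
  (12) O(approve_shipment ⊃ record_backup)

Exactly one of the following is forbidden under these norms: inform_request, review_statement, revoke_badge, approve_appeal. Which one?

inform_request

Premise 8 states O(review_statement) outright.
The contrapositive of premise 3 (O(delete_inventory ⊃ ~review_statement)) is O(review_statement ⊃ ~delete_inventory), and O(review_statement) is already established, so O(~delete_inventory).
The contrapositive of premise 1 (O(~dim_lights ⊃ delete_inventory)) is O(~delete_inventory ⊃ dim_lights), and O(~delete_inventory) is already established, so O(dim_lights).
Premise 2, O(record_backup ⊃ ~dim_lights), contraposes to O(dim_lights ⊃ ~record_backup); with O(dim_lights) we get O(~record_backup).
Premise 12 is O(approve_shipment ⊃ record_backup); contrapositively O(~record_backup ⊃ ~approve_shipment). Since O(~record_backup) holds, K gives O(~approve_shipment).
The contrapositive of premise 11 (O(~sanitize_area ⊃ approve_shipment)) is O(~approve_shipment ⊃ sanitize_area), and O(~approve_shipment) is already established, so O(sanitize_area).
Premise 4 is O(inform_request ⊃ ~sanitize_area); contrapositively O(sanitize_area ⊃ ~inform_request). Since O(sanitize_area) holds, K gives O(~inform_request).
So O(~inform_request) holds, i.e. inform_request is forbidden. None of the other listed options is forbidden under the premises.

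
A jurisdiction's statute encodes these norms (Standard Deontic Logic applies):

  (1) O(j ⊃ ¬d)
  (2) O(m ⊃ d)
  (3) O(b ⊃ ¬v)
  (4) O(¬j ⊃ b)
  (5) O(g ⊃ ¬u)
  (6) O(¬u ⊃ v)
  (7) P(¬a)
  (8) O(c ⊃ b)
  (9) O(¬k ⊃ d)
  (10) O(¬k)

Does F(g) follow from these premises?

Yes

Premise 10 states O(¬k) outright.
Premise 9 is O(¬k ⊃ d); since O(¬k), deontic closure gives O(d).
The contrapositive of premise 1 (O(j ⊃ ¬d)) is O(d ⊃ ¬j), and O(d) is already established, so O(¬j).
With premise 4, O(¬j ⊃ b), the K-axiom yields O(b).
Premise 3 is O(b ⊃ ¬v); since O(b), deontic closure gives O(¬v).
The contrapositive of premise 6 (O(¬u ⊃ v)) is O(¬v ⊃ u), and O(¬v) is already established, so O(u).
The contrapositive of premise 5 (O(g ⊃ ¬u)) is O(u ⊃ ¬g), and O(u) is already established, so O(¬g).
Premises 2, 7, 8 do not contribute to this derivation.
So O(¬g) holds, i.e. F(g). The claim follows.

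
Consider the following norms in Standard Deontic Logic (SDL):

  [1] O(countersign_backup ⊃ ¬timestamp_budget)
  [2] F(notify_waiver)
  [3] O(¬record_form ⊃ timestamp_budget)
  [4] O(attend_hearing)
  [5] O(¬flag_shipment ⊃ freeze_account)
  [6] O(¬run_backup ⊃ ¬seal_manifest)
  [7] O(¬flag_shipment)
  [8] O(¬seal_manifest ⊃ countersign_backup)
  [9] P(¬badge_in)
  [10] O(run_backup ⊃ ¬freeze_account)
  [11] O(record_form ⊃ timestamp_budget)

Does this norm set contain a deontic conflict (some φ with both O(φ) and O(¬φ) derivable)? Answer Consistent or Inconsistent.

Inconsistent

Premises 11 and 3 are O(record_form ⊃ timestamp_budget) and O(¬record_form ⊃ timestamp_budget); every ideal world satisfies record_form or ¬record_form, so in either case timestamp_budget holds — hence O(timestamp_budget).
Premise 1, O(countersign_backup ⊃ ¬timestamp_budget), contraposes to O(timestamp_budget ⊃ ¬countersign_backup); with O(timestamp_budget) we get O(¬countersign_backup).
The contrapositive of premise 8 (O(¬seal_manifest ⊃ countersign_backup)) is O(¬countersign_backup ⊃ seal_manifest), and O(¬countersign_backup) is already established, so O(seal_manifest).
Premise 6, O(¬run_backup ⊃ ¬seal_manifest), contraposes to O(seal_manifest ⊃ run_backup); with O(seal_manifest) we get O(run_backup).
From O(run_backup) and premise 10, O(run_backup ⊃ ¬freeze_account), we obtain O(¬freeze_account).
Premise 5 is O(¬flag_shipment ⊃ freeze_account); contrapositively O(¬freeze_account ⊃ flag_shipment). Since O(¬freeze_account) holds, K gives O(flag_shipment).
But premise 7 directly asserts O(¬flag_shipment).
We now have both O(flag_shipment) and O(¬flag_shipment) — flag_shipment is simultaneously obligatory and forbidden, violating the D-axiom.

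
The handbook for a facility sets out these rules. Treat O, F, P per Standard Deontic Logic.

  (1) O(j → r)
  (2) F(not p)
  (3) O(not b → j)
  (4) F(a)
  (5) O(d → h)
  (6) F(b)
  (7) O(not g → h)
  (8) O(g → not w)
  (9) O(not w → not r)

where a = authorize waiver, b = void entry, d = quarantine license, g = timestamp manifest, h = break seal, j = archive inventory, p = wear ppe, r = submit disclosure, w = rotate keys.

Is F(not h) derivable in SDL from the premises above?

Yes

Premise 6, F(b), is equivalent to O(not b).
Premise 3 is O(not b → j); since O(not b), deontic closure gives O(j).
From O(j) and premise 1, O(j → r), we obtain O(r).
Premise 9 is O(not w → not r); contrapositively O(r → w). Since O(r) holds, K gives O(w).
The contrapositive of premise 8 (O(g → not w)) is O(w → not g), and O(w) is already established, so O(not g).
Applying K to premise 7 (O(not g → h)) and O(not g) yields O(h).
Premises 2, 4, 5 do not contribute to this derivation.
So O(h) holds, i.e. F(not h). The claim follows.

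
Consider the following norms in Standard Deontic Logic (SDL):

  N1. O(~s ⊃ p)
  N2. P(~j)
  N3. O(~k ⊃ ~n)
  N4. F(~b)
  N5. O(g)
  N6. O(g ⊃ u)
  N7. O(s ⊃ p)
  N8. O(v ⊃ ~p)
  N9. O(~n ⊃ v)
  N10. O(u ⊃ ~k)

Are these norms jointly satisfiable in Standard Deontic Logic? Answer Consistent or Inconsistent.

Inconsistent

Premises 1 and 7 cover both cases: O(~s ⊃ p) and O(s ⊃ p). Since ~s ∨ s is a tautology, O(p) follows.
Premise 8 is O(v ⊃ ~p); contrapositively O(p ⊃ ~v). Since O(p) holds, K gives O(~v).
Premise 9, O(~n ⊃ v), contraposes to O(~v ⊃ n); with O(~v) we get O(n).
The contrapositive of premise 3 (O(~k ⊃ ~n)) is O(n ⊃ k), and O(n) is already established, so O(k).
Premise 10 is O(u ⊃ ~k); contrapositively O(k ⊃ ~u). Since O(k) holds, K gives O(~u).
The contrapositive of premise 6 (O(g ⊃ u)) is O(~u ⊃ ~g), and O(~u) is already established, so O(~g).
Yet premise 5 states O(g).
We now have both O(~g) and O(g) — g is simultaneously obligatory and forbidden, violating the D-axiom.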